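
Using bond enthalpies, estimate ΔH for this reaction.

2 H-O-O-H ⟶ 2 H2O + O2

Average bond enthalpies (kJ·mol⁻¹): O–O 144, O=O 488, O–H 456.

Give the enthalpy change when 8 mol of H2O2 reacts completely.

ΔH = −800 kJ

Bonds broken (reactants):
  O–H: 4 × 456 = 1824
  O–O: 2 × 144 = 288
  Σ(broken) = 2112 kJ
Bonds formed (products):
  O–H: 4 × 456 = 1824
  O=O: 1 × 488 = 488
  Σ(formed) = 2312 kJ
ΔH = Σ(broken) − Σ(formed) = 2112 − 2312 = −200 kJ
For 4× the reaction as written: 4 × (−200) = −800 kJ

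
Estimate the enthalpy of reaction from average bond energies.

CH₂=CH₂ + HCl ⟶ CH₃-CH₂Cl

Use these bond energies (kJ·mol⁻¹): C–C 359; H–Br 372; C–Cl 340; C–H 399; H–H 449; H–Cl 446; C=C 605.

Bonds broken (reactants):
  C–H: 4 × 399 = 1596
  C=C: 1 × 605 = 605
  H–Cl: 1 × 446 = 446
  Σ(broken) = 2647 kJ
Bonds formed (products):
  C–C: 1 × 359 = 359
  C–Cl: 1 × 340 = 340
  C–H: 5 × 399 = 1995
  Σ(formed) = 2694 kJ
ΔH = Σ(broken) − Σ(formed) = 2647 − 2694 = −47 kJ

ΔH ≈ −47 kJ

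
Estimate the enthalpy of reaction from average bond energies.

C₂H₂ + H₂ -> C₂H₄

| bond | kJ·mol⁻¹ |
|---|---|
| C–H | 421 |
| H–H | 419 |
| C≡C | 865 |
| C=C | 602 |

Bonds broken (reactants):
  C≡C: 1 × 865 = 865
  C–H: 2 × 421 = 842
  H–H: 1 × 419 = 419
  Σ(broken) = 2126 kJ
Bonds formed (products):
  C–H: 4 × 421 = 1684
  C=C: 1 × 602 = 602
  Σ(formed) = 2286 kJ
ΔH = Σ(broken) − Σ(formed) = 2126 − 2286 = −160 kJ

ΔH ≈ −160 kJ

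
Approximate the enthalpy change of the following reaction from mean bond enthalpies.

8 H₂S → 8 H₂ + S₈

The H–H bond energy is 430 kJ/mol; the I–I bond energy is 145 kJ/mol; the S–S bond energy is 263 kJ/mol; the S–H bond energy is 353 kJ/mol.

ΔH ≈ +104 kJ

Bonds broken (reactants):
  S–H: 16 × 353 = 5648
  Σ(broken) = 5648 kJ
Bonds formed (products):
  H–H: 8 × 430 = 3440
  S–S: 8 × 263 = 2104
  Σ(formed) = 5544 kJ
ΔH = Σ(broken) − Σ(formed) = 5648 − 5544 = +104 kJ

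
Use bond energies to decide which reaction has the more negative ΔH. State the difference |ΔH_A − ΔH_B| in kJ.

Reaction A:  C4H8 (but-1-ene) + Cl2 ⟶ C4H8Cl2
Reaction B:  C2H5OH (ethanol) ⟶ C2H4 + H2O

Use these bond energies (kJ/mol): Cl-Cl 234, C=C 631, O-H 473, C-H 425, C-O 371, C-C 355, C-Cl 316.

Reaction A, by 169 kJ

Reaction A:
  Bonds broken (reactants):
    C-C: 2 × 355 = 710
    C-H: 8 × 425 = 3400
    C=C: 1 × 631 = 631
    Cl-Cl: 1 × 234 = 234
    Σ(broken) = 4975 kJ
  Bonds formed (products):
    C-C: 3 × 355 = 1065
    C-Cl: 2 × 316 = 632
    C-H: 8 × 425 = 3400
    Σ(formed) = 5097 kJ
  ΔH_A = 4975 − 5097 = −122 kJ
Reaction B:
  Bonds broken (reactants):
    C-C: 1 × 355 = 355
    C-H: 5 × 425 = 2125
    C-O: 1 × 371 = 371
    O-H: 1 × 473 = 473
    Σ(broken) = 3324 kJ
  Bonds formed (products):
    C-H: 4 × 425 = 1700
    C=C: 1 × 631 = 631
    O-H: 2 × 473 = 946
    Σ(formed) = 3277 kJ
  ΔH_B = 3324 − 3277 = +47 kJ
ΔH_A − ΔH_B = −169 kJ, so reaction A has the more negative ΔH; |ΔH_A − ΔH_B| = 169 kJ.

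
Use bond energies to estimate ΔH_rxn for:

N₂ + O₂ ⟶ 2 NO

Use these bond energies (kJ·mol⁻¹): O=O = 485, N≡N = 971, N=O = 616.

Bonds broken (reactants):
  N≡N: 1 × 971 = 971
  O=O: 1 × 485 = 485
  Σ(broken) = 1456 kJ
Bonds formed (products):
  N=O: 2 × 616 = 1232
  Σ(formed) = 1232 kJ
ΔH = Σ(broken) − Σ(formed) = 1456 − 1232 = +224 kJ

ΔH ≈ +224 kJ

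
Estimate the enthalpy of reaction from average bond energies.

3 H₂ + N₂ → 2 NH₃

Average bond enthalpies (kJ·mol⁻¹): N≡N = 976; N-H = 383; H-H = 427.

ΔH ≈ −41 kJ

Bonds broken (reactants):
  H-H: 3 × 427 = 1281
  N≡N: 1 × 976 = 976
  Σ(broken) = 2257 kJ
Bonds formed (products):
  N-H: 6 × 383 = 2298
  Σ(formed) = 2298 kJ
ΔH = Σ(broken) − Σ(formed) = 2257 − 2298 = −41 kJ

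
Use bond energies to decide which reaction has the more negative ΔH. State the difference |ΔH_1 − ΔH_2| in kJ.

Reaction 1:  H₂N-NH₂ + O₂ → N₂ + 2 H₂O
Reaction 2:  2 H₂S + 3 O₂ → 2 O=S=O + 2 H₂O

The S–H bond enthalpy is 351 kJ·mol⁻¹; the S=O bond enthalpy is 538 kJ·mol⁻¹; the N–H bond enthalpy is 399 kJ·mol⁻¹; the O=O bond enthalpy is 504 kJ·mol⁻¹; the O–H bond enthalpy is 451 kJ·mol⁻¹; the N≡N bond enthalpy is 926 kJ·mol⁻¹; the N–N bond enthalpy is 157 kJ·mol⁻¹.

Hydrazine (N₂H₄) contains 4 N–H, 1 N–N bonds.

Reaction 1:
  Bonds broken (reactants):
    N–H: 4 × 399 = 1596
    N–N: 1 × 157 = 157
    O=O: 1 × 504 = 504
    Σ(broken) = 2257 kJ
  Bonds formed (products):
    N≡N: 1 × 926 = 926
    O–H: 4 × 451 = 1804
    Σ(formed) = 2730 kJ
  ΔH_1 = 2257 − 2730 = −473 kJ
Reaction 2:
  Bonds broken (reactants):
    O=O: 3 × 504 = 1512
    S–H: 4 × 351 = 1404
    Σ(broken) = 2916 kJ
  Bonds formed (products):
    O–H: 4 × 451 = 1804
    S=O: 4 × 538 = 2152
    Σ(formed) = 3956 kJ
  ΔH_2 = 2916 − 3956 = −1040 kJ
ΔH_1 − ΔH_2 = +567 kJ, so reaction 2 has the more negative ΔH; |ΔH_1 − ΔH_2| = 567 kJ.

Reaction 2, by 567 kJ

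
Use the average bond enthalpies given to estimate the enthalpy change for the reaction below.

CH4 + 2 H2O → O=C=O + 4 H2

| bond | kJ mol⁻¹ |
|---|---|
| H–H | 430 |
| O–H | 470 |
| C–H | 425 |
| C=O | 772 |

Bonds broken (reactants):
  C–H: 4 × 425 = 1700
  O–H: 4 × 470 = 1880
  Σ(broken) = 3580 kJ
Bonds formed (products):
  C=O: 2 × 772 = 1544
  H–H: 4 × 430 = 1720
  Σ(formed) = 3264 kJ
ΔH = Σ(broken) − Σ(formed) = 3580 − 3264 = +316 kJ

ΔH ≈ +316 kJ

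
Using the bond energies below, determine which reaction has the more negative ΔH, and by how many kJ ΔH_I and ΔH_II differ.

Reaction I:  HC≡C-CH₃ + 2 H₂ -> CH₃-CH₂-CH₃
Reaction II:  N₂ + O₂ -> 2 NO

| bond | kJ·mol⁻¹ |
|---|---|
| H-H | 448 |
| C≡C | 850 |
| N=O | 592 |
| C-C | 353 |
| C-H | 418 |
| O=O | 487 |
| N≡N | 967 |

Reaction I, by 549 kJ

Reaction I:
  Bonds broken (reactants):
    C≡C: 1 × 850 = 850
    C-C: 1 × 353 = 353
    C-H: 4 × 418 = 1672
    H-H: 2 × 448 = 896
    Σ(broken) = 3771 kJ
  Bonds formed (products):
    C-C: 2 × 353 = 706
    C-H: 8 × 418 = 3344
    Σ(formed) = 4050 kJ
  ΔH_I = 3771 − 4050 = −279 kJ
Reaction II:
  Bonds broken (reactants):
    N≡N: 1 × 967 = 967
    O=O: 1 × 487 = 487
    Σ(broken) = 1454 kJ
  Bonds formed (products):
    N=O: 2 × 592 = 1184
    Σ(formed) = 1184 kJ
  ΔH_II = 1454 − 1184 = +270 kJ
ΔH_I − ΔH_II = −549 kJ, so reaction I has the more negative ΔH; |ΔH_I − ΔH_II| = 549 kJ.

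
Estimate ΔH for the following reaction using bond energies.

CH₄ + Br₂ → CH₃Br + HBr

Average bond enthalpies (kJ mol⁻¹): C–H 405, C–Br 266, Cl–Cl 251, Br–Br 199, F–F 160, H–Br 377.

Bonds broken (reactants):
  Br–Br: 1 × 199 = 199
  C–H: 4 × 405 = 1620
  Σ(broken) = 1819 kJ
Bonds formed (products):
  C–Br: 1 × 266 = 266
  C–H: 3 × 405 = 1215
  H–Br: 1 × 377 = 377
  Σ(formed) = 1858 kJ
ΔH = Σ(broken) − Σ(formed) = 1819 − 1858 = −39 kJ

ΔH ≈ −39 kJ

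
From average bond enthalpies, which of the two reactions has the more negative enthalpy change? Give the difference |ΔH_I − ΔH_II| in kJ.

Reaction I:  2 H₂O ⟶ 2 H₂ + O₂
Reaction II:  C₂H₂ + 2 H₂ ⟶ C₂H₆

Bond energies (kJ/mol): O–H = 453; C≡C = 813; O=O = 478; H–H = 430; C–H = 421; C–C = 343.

Reaction I:
  Bonds broken (reactants):
    O–H: 4 × 453 = 1812
    Σ(broken) = 1812 kJ
  Bonds formed (products):
    H–H: 2 × 430 = 860
    O=O: 1 × 478 = 478
    Σ(formed) = 1338 kJ
  ΔH_I = 1812 − 1338 = +474 kJ
Reaction II:
  Bonds broken (reactants):
    C≡C: 1 × 813 = 813
    C–H: 2 × 421 = 842
    H–H: 2 × 430 = 860
    Σ(broken) = 2515 kJ
  Bonds formed (products):
    C–C: 1 × 343 = 343
    C–H: 6 × 421 = 2526
    Σ(formed) = 2869 kJ
  ΔH_II = 2515 − 2869 = −354 kJ
ΔH_I − ΔH_II = +828 kJ, so reaction II has the more negative ΔH; |ΔH_I − ΔH_II| = 828 kJ.

Reaction II, by 828 kJ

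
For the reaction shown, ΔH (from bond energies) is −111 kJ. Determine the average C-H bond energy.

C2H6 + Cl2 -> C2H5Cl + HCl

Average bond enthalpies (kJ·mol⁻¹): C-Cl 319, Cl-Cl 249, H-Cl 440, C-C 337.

Let D be the C-H bond energy.
Σ(broken) = 1×337 + 6×D + 1×249 = 586 + 6D
Σ(formed) = 1×337 + 1×319 + 5×D + 1×440 = 1096 + 5D
ΔH = Σ(broken) − Σ(formed) = (586 + 6D) − (1096 + 5D) = −510 + D
Setting this equal to −111 kJ gives D = 399 kJ/mol.

D(C-H) ≈ 399 kJ/mol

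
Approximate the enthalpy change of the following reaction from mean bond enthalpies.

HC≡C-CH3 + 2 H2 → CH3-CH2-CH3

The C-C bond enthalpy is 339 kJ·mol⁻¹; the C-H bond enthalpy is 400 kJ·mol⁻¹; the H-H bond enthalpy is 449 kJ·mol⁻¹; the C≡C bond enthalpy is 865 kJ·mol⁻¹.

Bonds broken (reactants):
  C≡C: 1 × 865 = 865
  C-C: 1 × 339 = 339
  C-H: 4 × 400 = 1600
  H-H: 2 × 449 = 898
  Σ(broken) = 3702 kJ
Bonds formed (products):
  C-C: 2 × 339 = 678
  C-H: 8 × 400 = 3200
  Σ(formed) = 3878 kJ
ΔH = Σ(broken) − Σ(formed) = 3702 − 3878 = −176 kJ

ΔH ≈ −176 kJ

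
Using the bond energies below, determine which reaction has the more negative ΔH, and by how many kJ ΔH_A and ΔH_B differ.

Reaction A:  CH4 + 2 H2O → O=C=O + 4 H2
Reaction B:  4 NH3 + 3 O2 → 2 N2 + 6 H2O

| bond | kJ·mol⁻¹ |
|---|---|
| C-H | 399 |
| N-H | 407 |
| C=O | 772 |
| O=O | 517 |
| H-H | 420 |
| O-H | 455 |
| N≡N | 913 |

Reaction B, by 1043 kJ

Reaction A:
  Bonds broken (reactants):
    C-H: 4 × 399 = 1596
    O-H: 4 × 455 = 1820
    Σ(broken) = 3416 kJ
  Bonds formed (products):
    C=O: 2 × 772 = 1544
    H-H: 4 × 420 = 1680
    Σ(formed) = 3224 kJ
  ΔH_A = 3416 − 3224 = +192 kJ
Reaction B:
  Bonds broken (reactants):
    N-H: 12 × 407 = 4884
    O=O: 3 × 517 = 1551
    Σ(broken) = 6435 kJ
  Bonds formed (products):
    N≡N: 2 × 913 = 1826
    O-H: 12 × 455 = 5460
    Σ(formed) = 7286 kJ
  ΔH_B = 6435 − 7286 = −851 kJ
ΔH_A − ΔH_B = +1043 kJ, so reaction B has the more negative ΔH; |ΔH_A − ΔH_B| = 1043 kJ.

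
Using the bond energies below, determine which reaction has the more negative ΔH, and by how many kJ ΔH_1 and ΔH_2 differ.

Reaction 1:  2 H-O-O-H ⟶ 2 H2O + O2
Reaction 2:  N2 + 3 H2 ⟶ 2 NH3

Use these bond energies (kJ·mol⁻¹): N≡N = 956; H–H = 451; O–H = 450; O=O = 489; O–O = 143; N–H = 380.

Reaction 1, by 232 kJ

Reaction 1:
  Bonds broken (reactants):
    O–H: 4 × 450 = 1800
    O–O: 2 × 143 = 286
    Σ(broken) = 2086 kJ
  Bonds formed (products):
    O–H: 4 × 450 = 1800
    O=O: 1 × 489 = 489
    Σ(formed) = 2289 kJ
  ΔH_1 = 2086 − 2289 = −203 kJ
Reaction 2:
  Bonds broken (reactants):
    H–H: 3 × 451 = 1353
    N≡N: 1 × 956 = 956
    Σ(broken) = 2309 kJ
  Bonds formed (products):
    N–H: 6 × 380 = 2280
    Σ(formed) = 2280 kJ
  ΔH_2 = 2309 − 2280 = +29 kJ
ΔH_1 − ΔH_2 = −232 kJ, so reaction 1 has the more negative ΔH; |ΔH_1 − ΔH_2| = 232 kJ.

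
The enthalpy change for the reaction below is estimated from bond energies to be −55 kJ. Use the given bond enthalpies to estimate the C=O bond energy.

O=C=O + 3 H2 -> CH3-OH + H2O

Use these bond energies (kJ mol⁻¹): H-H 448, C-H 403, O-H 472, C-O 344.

Let D be the C=O bond energy.
Σ(broken) = 2×D + 3×448 = 1344 + 2D
Σ(formed) = 3×403 + 1×344 + 3×472 = 2969
ΔH = Σ(broken) − Σ(formed) = (1344 + 2D) − (2969) = −1625 + 2D
Setting this equal to −55 kJ gives 2D = 1570, so D = 785 kJ/mol.

D(C=O) ≈ 785 kJ/mol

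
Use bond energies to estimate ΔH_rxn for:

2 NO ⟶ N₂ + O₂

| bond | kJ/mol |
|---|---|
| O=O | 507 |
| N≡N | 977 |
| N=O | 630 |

Bonds broken (reactants):
  N=O: 2 × 630 = 1260
  Σ(broken) = 1260 kJ
Bonds formed (products):
  N≡N: 1 × 977 = 977
  O=O: 1 × 507 = 507
  Σ(formed) = 1484 kJ
ΔH = Σ(broken) − Σ(formed) = 1260 − 1484 = −224 kJ

ΔH ≈ −224 kJ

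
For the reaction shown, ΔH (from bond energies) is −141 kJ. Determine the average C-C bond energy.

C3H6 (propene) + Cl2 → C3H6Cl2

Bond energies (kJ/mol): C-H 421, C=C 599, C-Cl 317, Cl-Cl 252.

Let D be the C-C bond energy.
Σ(broken) = 1×D + 6×421 + 1×599 + 1×252 = 3377 + D
Σ(formed) = 2×D + 2×317 + 6×421 = 3160 + 2D
ΔH = Σ(broken) − Σ(formed) = (3377 + D) − (3160 + 2D) = +217 − D
Setting this equal to −141 kJ gives D = 358 kJ/mol.

D(C-C) ≈ 358 kJ/mol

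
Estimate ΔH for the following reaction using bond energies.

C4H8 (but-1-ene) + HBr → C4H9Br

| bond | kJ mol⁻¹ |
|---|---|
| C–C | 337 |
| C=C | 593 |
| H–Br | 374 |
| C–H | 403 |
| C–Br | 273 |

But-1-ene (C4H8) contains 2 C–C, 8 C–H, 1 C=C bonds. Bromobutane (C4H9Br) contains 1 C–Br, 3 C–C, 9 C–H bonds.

Bonds broken (reactants):
  C–C: 2 × 337 = 674
  C–H: 8 × 403 = 3224
  C=C: 1 × 593 = 593
  H–Br: 1 × 374 = 374
  Σ(broken) = 4865 kJ
Bonds formed (products):
  C–Br: 1 × 273 = 273
  C–C: 3 × 337 = 1011
  C–H: 9 × 403 = 3627
  Σ(formed) = 4911 kJ
ΔH = Σ(broken) − Σ(formed) = 4865 − 4911 = −46 kJ

ΔH ≈ −46 kJ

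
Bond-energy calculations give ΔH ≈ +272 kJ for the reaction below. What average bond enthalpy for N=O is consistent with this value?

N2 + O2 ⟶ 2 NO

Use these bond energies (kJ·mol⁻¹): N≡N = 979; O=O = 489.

D(N=O) ≈ 598 kJ/mol

Let D be the N=O bond energy.
Σ(broken) = 1×979 + 1×489 = 1468
Σ(formed) = 2×D = 2D
ΔH = Σ(broken) − Σ(formed) = (1468) − (2D) = +1468 − 2D
Setting this equal to +272 kJ gives 2D = 1196, so D = 598 kJ/mol.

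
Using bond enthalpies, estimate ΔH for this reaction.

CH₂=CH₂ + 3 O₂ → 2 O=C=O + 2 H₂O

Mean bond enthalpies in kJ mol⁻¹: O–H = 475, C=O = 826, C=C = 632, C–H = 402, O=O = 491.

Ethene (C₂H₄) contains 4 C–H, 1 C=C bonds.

Bonds broken (reactants):
  C–H: 4 × 402 = 1608
  C=C: 1 × 632 = 632
  O=O: 3 × 491 = 1473
  Σ(broken) = 3713 kJ
Bonds formed (products):
  C=O: 4 × 826 = 3304
  O–H: 4 × 475 = 1900
  Σ(formed) = 5204 kJ
ΔH = Σ(broken) − Σ(formed) = 3713 − 5204 = −1491 kJ

ΔH ≈ −1491 kJ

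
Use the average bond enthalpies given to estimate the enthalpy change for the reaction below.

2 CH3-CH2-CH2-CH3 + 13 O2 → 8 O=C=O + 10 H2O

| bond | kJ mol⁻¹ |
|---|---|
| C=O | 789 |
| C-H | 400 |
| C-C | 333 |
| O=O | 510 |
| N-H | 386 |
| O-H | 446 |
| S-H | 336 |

Bonds broken (reactants):
  C-C: 6 × 333 = 1998
  C-H: 20 × 400 = 8000
  O=O: 13 × 510 = 6630
  Σ(broken) = 16628 kJ
Bonds formed (products):
  C=O: 16 × 789 = 12624
  O-H: 20 × 446 = 8920
  Σ(formed) = 21544 kJ
ΔH = Σ(broken) − Σ(formed) = 16628 − 21544 = −4916 kJ

ΔH ≈ −4916 kJ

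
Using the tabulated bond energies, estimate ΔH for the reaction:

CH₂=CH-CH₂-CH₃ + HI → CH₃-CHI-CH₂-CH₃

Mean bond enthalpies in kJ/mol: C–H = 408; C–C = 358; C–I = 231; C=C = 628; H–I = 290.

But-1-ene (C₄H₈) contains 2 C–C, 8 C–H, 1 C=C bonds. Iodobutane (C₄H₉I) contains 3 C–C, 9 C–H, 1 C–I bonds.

Bonds broken (reactants):
  C–C: 2 × 358 = 716
  C–H: 8 × 408 = 3264
  C=C: 1 × 628 = 628
  H–I: 1 × 290 = 290
  Σ(broken) = 4898 kJ
Bonds formed (products):
  C–C: 3 × 358 = 1074
  C–H: 9 × 408 = 3672
  C–I: 1 × 231 = 231
  Σ(formed) = 4977 kJ
ΔH = Σ(broken) − Σ(formed) = 4898 − 4977 = −79 kJ

ΔH ≈ −79 kJ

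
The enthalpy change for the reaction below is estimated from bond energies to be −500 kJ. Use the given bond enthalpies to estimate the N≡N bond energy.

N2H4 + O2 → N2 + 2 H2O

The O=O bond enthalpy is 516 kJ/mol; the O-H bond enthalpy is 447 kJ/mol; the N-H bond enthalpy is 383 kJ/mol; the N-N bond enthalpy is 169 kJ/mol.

D(N≡N) ≈ 929 kJ/mol

Let D be the N≡N bond energy.
Σ(broken) = 4×383 + 1×169 + 1×516 = 2217
Σ(formed) = 1×D + 4×447 = 1788 + D
ΔH = Σ(broken) − Σ(formed) = (2217) − (1788 + D) = +429 − D
Setting this equal to −500 kJ gives D = 929 kJ/mol.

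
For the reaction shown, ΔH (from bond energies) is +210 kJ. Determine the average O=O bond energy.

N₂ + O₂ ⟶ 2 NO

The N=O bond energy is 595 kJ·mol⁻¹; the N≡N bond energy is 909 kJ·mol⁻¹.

Let D be the O=O bond energy.
Σ(broken) = 1×909 + 1×D = 909 + D
Σ(formed) = 2×595 = 1190
ΔH = Σ(broken) − Σ(formed) = (909 + D) − (1190) = −281 + D
Setting this equal to +210 kJ gives D = 491 kJ/mol.

D(O=O) ≈ 491 kJ/mol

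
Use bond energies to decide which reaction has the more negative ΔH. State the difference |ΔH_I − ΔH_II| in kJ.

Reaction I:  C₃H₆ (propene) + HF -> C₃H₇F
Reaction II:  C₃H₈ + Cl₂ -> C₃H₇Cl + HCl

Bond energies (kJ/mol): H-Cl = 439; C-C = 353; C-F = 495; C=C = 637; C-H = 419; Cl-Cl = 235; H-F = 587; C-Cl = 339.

Reaction I:
  Bonds broken (reactants):
    C-C: 1 × 353 = 353
    C-H: 6 × 419 = 2514
    C=C: 1 × 637 = 637
    H-F: 1 × 587 = 587
    Σ(broken) = 4091 kJ
  Bonds formed (products):
    C-C: 2 × 353 = 706
    C-F: 1 × 495 = 495
    C-H: 7 × 419 = 2933
    Σ(formed) = 4134 kJ
  ΔH_I = 4091 − 4134 = −43 kJ
Reaction II:
  Bonds broken (reactants):
    C-C: 2 × 353 = 706
    C-H: 8 × 419 = 3352
    Cl-Cl: 1 × 235 = 235
    Σ(broken) = 4293 kJ
  Bonds formed (products):
    C-C: 2 × 353 = 706
    C-Cl: 1 × 339 = 339
    C-H: 7 × 419 = 2933
    H-Cl: 1 × 439 = 439
    Σ(formed) = 4417 kJ
  ΔH_II = 4293 − 4417 = −124 kJ
ΔH_I − ΔH_II = +81 kJ, so reaction II has the more negative ΔH; |ΔH_I − ΔH_II| = 81 kJ.

Reaction II, by 81 kJ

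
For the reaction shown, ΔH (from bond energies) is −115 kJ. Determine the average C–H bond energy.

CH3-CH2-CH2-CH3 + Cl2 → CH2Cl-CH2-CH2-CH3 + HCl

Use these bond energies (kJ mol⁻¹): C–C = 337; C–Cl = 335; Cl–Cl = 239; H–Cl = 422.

D(C–H) ≈ 403 kJ/mol

Let D be the C–H bond energy.
Σ(broken) = 3×337 + 10×D + 1×239 = 1250 + 10D
Σ(formed) = 3×337 + 1×335 + 9×D + 1×422 = 1768 + 9D
ΔH = Σ(broken) − Σ(formed) = (1250 + 10D) − (1768 + 9D) = −518 + D
Setting this equal to −115 kJ gives D = 403 kJ/mol.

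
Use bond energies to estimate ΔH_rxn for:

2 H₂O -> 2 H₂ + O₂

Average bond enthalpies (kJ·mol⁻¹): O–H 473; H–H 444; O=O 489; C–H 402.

ΔH ≈ +515 kJ

Bonds broken (reactants):
  O–H: 4 × 473 = 1892
  Σ(broken) = 1892 kJ
Bonds formed (products):
  H–H: 2 × 444 = 888
  O=O: 1 × 489 = 489
  Σ(formed) = 1377 kJ
ΔH = Σ(broken) − Σ(formed) = 1892 − 1377 = +515 kJ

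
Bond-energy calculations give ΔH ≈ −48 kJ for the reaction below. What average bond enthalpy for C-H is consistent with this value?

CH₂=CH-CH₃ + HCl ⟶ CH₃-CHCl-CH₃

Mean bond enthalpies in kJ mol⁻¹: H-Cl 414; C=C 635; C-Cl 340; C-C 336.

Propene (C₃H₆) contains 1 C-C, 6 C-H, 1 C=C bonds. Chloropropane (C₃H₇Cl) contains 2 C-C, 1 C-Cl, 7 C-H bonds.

Let D be the C-H bond energy.
Σ(broken) = 1×336 + 6×D + 1×635 + 1×414 = 1385 + 6D
Σ(formed) = 2×336 + 1×340 + 7×D = 1012 + 7D
ΔH = Σ(broken) − Σ(formed) = (1385 + 6D) − (1012 + 7D) = +373 − D
Setting this equal to −48 kJ gives D = 421 kJ/mol.

D(C-H) ≈ 421 kJ/mol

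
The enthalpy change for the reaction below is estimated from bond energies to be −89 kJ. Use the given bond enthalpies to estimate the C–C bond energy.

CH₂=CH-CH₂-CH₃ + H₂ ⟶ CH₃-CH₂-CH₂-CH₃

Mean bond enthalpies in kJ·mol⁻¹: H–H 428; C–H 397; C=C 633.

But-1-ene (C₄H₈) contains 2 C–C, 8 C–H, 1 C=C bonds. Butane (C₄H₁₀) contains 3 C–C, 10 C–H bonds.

D(C–C) ≈ 356 kJ/mol

Let D be the C–C bond energy.
Σ(broken) = 2×D + 8×397 + 1×633 + 1×428 = 4237 + 2D
Σ(formed) = 3×D + 10×397 = 3970 + 3D
ΔH = Σ(broken) − Σ(formed) = (4237 + 2D) − (3970 + 3D) = +267 − D
Setting this equal to −89 kJ gives D = 356 kJ/mol.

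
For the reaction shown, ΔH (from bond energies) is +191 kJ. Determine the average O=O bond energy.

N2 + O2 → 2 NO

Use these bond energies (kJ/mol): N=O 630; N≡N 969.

D(O=O) ≈ 482 kJ/mol

Let D be the O=O bond energy.
Σ(broken) = 1×969 + 1×D = 969 + D
Σ(formed) = 2×630 = 1260
ΔH = Σ(broken) − Σ(formed) = (969 + D) − (1260) = −291 + D
Setting this equal to +191 kJ gives D = 482 kJ/mol.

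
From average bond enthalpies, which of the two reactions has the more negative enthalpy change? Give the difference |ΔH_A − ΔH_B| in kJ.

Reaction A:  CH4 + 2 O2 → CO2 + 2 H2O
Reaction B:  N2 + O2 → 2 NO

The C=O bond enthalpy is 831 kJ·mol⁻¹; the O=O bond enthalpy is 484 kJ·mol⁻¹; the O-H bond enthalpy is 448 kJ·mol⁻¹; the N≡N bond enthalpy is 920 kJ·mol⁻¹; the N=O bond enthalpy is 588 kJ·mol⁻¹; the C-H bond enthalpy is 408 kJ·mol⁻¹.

Reaction A:
  Bonds broken (reactants):
    C-H: 4 × 408 = 1632
    O=O: 2 × 484 = 968
    Σ(broken) = 2600 kJ
  Bonds formed (products):
    C=O: 2 × 831 = 1662
    O-H: 4 × 448 = 1792
    Σ(formed) = 3454 kJ
  ΔH_A = 2600 − 3454 = −854 kJ
Reaction B:
  Bonds broken (reactants):
    N≡N: 1 × 920 = 920
    O=O: 1 × 484 = 484
    Σ(broken) = 1404 kJ
  Bonds formed (products):
    N=O: 2 × 588 = 1176
    Σ(formed) = 1176 kJ
  ΔH_B = 1404 − 1176 = +228 kJ
ΔH_A − ΔH_B = −1082 kJ, so reaction A has the more negative ΔH; |ΔH_A − ΔH_B| = 1082 kJ.

Reaction A, by 1082 kJ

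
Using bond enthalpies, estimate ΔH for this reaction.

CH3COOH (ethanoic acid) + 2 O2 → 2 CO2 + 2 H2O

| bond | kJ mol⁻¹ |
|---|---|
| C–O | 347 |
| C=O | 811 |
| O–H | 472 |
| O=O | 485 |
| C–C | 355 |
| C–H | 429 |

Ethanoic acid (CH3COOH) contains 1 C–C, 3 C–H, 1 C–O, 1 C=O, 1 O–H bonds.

ΔH ≈ −890 kJ

Bonds broken (reactants):
  C–C: 1 × 355 = 355
  C–H: 3 × 429 = 1287
  C–O: 1 × 347 = 347
  C=O: 1 × 811 = 811
  O–H: 1 × 472 = 472
  O=O: 2 × 485 = 970
  Σ(broken) = 4242 kJ
Bonds formed (products):
  C=O: 4 × 811 = 3244
  O–H: 4 × 472 = 1888
  Σ(formed) = 5132 kJ
ΔH = Σ(broken) − Σ(formed) = 4242 − 5132 = −890 kJ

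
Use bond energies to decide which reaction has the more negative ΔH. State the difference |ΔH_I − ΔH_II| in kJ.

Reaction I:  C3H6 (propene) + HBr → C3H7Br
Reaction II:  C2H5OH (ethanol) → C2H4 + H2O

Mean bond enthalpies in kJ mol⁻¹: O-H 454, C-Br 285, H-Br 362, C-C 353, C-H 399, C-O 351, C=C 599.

Reaction I, by 126 kJ

Reaction I:
  Bonds broken (reactants):
    C-C: 1 × 353 = 353
    C-H: 6 × 399 = 2394
    C=C: 1 × 599 = 599
    H-Br: 1 × 362 = 362
    Σ(broken) = 3708 kJ
  Bonds formed (products):
    C-Br: 1 × 285 = 285
    C-C: 2 × 353 = 706
    C-H: 7 × 399 = 2793
    Σ(formed) = 3784 kJ
  ΔH_I = 3708 − 3784 = −76 kJ
Reaction II:
  Bonds broken (reactants):
    C-C: 1 × 353 = 353
    C-H: 5 × 399 = 1995
    C-O: 1 × 351 = 351
    O-H: 1 × 454 = 454
    Σ(broken) = 3153 kJ
  Bonds formed (products):
    C-H: 4 × 399 = 1596
    C=C: 1 × 599 = 599
    O-H: 2 × 454 = 908
    Σ(formed) = 3103 kJ
  ΔH_II = 3153 − 3103 = +50 kJ
ΔH_I − ΔH_II = −126 kJ, so reaction I has the more negative ΔH; |ΔH_I − ΔH_II| = 126 kJ.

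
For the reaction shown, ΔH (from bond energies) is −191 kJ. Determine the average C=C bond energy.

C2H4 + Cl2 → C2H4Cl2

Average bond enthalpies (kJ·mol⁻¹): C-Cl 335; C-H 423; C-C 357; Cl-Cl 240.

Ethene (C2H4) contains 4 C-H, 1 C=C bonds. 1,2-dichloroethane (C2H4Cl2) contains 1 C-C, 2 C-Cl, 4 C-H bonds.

D(C=C) ≈ 596 kJ/mol

Let D be the C=C bond energy.
Σ(broken) = 4×423 + 1×D + 1×240 = 1932 + D
Σ(formed) = 1×357 + 2×335 + 4×423 = 2719
ΔH = Σ(broken) − Σ(formed) = (1932 + D) − (2719) = −787 + D
Setting this equal to −191 kJ gives D = 596 kJ/mol.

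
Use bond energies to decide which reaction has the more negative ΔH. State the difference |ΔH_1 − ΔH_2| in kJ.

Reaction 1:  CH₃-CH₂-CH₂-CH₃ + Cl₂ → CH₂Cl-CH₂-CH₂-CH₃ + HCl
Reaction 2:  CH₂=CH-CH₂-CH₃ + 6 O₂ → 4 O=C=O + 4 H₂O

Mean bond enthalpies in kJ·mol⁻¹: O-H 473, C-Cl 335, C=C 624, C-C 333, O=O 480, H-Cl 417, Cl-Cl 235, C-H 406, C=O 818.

Reaction 2, by 2799 kJ

Reaction 1:
  Bonds broken (reactants):
    C-C: 3 × 333 = 999
    C-H: 10 × 406 = 4060
    Cl-Cl: 1 × 235 = 235
    Σ(broken) = 5294 kJ
  Bonds formed (products):
    C-C: 3 × 333 = 999
    C-Cl: 1 × 335 = 335
    C-H: 9 × 406 = 3654
    H-Cl: 1 × 417 = 417
    Σ(formed) = 5405 kJ
  ΔH_1 = 5294 − 5405 = −111 kJ
Reaction 2:
  Bonds broken (reactants):
    C-C: 2 × 333 = 666
    C-H: 8 × 406 = 3248
    C=C: 1 × 624 = 624
    O=O: 6 × 480 = 2880
    Σ(broken) = 7418 kJ
  Bonds formed (products):
    C=O: 8 × 818 = 6544
    O-H: 8 × 473 = 3784
    Σ(formed) = 10328 kJ
  ΔH_2 = 7418 − 10328 = −2910 kJ
ΔH_1 − ΔH_2 = +2799 kJ, so reaction 2 has the more negative ΔH; |ΔH_1 − ΔH_2| = 2799 kJ.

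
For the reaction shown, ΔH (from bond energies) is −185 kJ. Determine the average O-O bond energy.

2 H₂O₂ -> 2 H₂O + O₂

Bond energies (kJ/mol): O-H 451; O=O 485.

D(O-O) ≈ 150 kJ/mol

Let D be the O-O bond energy.
Σ(broken) = 4×451 + 2×D = 1804 + 2D
Σ(formed) = 4×451 + 1×485 = 2289
ΔH = Σ(broken) − Σ(formed) = (1804 + 2D) − (2289) = −485 + 2D
Setting this equal to −185 kJ gives 2D = 300, so D = 150 kJ/mol.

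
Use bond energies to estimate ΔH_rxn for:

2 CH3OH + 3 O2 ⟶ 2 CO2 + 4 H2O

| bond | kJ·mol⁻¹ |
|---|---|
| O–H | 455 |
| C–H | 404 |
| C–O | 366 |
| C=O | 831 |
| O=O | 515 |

Bonds broken (reactants):
  C–H: 6 × 404 = 2424
  C–O: 2 × 366 = 732
  O–H: 2 × 455 = 910
  O=O: 3 × 515 = 1545
  Σ(broken) = 5611 kJ
Bonds formed (products):
  C=O: 4 × 831 = 3324
  O–H: 8 × 455 = 3640
  Σ(formed) = 6964 kJ
ΔH = Σ(broken) − Σ(formed) = 5611 − 6964 = −1353 kJ

ΔH ≈ −1353 kJ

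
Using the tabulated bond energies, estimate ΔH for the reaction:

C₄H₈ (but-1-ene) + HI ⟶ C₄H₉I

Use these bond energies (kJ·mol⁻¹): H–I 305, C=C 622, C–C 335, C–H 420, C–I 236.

Bonds broken (reactants):
  C–C: 2 × 335 = 670
  C–H: 8 × 420 = 3360
  C=C: 1 × 622 = 622
  H–I: 1 × 305 = 305
  Σ(broken) = 4957 kJ
Bonds formed (products):
  C–C: 3 × 335 = 1005
  C–H: 9 × 420 = 3780
  C–I: 1 × 236 = 236
  Σ(formed) = 5021 kJ
ΔH = Σ(broken) − Σ(formed) = 4957 − 5021 = −64 kJ

ΔH ≈ −64 kJ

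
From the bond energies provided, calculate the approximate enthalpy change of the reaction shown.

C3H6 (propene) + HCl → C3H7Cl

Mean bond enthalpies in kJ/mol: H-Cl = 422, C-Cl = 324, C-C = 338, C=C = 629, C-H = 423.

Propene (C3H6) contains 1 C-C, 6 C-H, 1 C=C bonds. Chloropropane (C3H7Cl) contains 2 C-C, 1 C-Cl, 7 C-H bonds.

ΔH ≈ −34 kJ

Bonds broken (reactants):
  C-C: 1 × 338 = 338
  C-H: 6 × 423 = 2538
  C=C: 1 × 629 = 629
  H-Cl: 1 × 422 = 422
  Σ(broken) = 3927 kJ
Bonds formed (products):
  C-C: 2 × 338 = 676
  C-Cl: 1 × 324 = 324
  C-H: 7 × 423 = 2961
  Σ(formed) = 3961 kJ
ΔH = Σ(broken) − Σ(formed) = 3927 − 3961 = −34 kJ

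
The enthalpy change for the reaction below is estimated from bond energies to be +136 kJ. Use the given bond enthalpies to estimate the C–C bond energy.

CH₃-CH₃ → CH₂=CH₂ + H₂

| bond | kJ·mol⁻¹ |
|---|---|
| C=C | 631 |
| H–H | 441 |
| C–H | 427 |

Let D be the C–C bond energy.
Σ(broken) = 1×D + 6×427 = 2562 + D
Σ(formed) = 4×427 + 1×631 + 1×441 = 2780
ΔH = Σ(broken) − Σ(formed) = (2562 + D) − (2780) = −218 + D
Setting this equal to +136 kJ gives D = 354 kJ/mol.

D(C–C) ≈ 354 kJ/mol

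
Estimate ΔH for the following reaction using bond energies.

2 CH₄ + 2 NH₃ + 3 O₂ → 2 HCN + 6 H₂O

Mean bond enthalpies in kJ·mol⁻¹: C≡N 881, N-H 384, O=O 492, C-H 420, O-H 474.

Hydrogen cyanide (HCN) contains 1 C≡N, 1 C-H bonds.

ΔH ≈ −1150 kJ

Bonds broken (reactants):
  C-H: 8 × 420 = 3360
  N-H: 6 × 384 = 2304
  O=O: 3 × 492 = 1476
  Σ(broken) = 7140 kJ
Bonds formed (products):
  C≡N: 2 × 881 = 1762
  C-H: 2 × 420 = 840
  O-H: 12 × 474 = 5688
  Σ(formed) = 8290 kJ
ΔH = Σ(broken) − Σ(formed) = 7140 − 8290 = −1150 kJ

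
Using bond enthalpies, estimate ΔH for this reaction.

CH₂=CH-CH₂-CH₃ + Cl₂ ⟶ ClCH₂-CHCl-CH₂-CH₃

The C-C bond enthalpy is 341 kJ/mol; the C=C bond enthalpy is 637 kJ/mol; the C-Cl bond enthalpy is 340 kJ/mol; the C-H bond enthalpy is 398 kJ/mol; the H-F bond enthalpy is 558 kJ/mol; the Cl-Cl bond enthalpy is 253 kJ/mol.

ΔH ≈ −131 kJ

Bonds broken (reactants):
  C-C: 2 × 341 = 682
  C-H: 8 × 398 = 3184
  C=C: 1 × 637 = 637
  Cl-Cl: 1 × 253 = 253
  Σ(broken) = 4756 kJ
Bonds formed (products):
  C-C: 3 × 341 = 1023
  C-Cl: 2 × 340 = 680
  C-H: 8 × 398 = 3184
  Σ(formed) = 4887 kJ
ΔH = Σ(broken) − Σ(formed) = 4756 − 4887 = −131 kJ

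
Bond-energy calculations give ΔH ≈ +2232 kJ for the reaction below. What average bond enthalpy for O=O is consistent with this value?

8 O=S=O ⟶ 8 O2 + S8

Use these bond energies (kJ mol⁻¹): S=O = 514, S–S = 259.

D(O=O) ≈ 490 kJ/mol

Let D be the O=O bond energy.
Σ(broken) = 16×514 = 8224
Σ(formed) = 8×D + 8×259 = 2072 + 8D
ΔH = Σ(broken) − Σ(formed) = (8224) − (2072 + 8D) = +6152 − 8D
Setting this equal to +2232 kJ gives 8D = 3920, so D = 490 kJ/mol.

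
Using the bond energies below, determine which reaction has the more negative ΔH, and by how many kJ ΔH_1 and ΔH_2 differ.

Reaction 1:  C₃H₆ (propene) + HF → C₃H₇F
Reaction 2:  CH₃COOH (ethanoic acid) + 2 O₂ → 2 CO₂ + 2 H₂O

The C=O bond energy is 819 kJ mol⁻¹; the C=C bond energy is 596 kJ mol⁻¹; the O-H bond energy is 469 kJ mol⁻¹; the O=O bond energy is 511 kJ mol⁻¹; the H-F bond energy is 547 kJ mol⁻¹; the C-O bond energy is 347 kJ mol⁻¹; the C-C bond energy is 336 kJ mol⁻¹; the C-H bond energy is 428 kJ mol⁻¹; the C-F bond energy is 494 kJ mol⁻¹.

Reaction 2, by 760 kJ

Reaction 1:
  Bonds broken (reactants):
    C-C: 1 × 336 = 336
    C-H: 6 × 428 = 2568
    C=C: 1 × 596 = 596
    H-F: 1 × 547 = 547
    Σ(broken) = 4047 kJ
  Bonds formed (products):
    C-C: 2 × 336 = 672
    C-F: 1 × 494 = 494
    C-H: 7 × 428 = 2996
    Σ(formed) = 4162 kJ
  ΔH_1 = 4047 − 4162 = −115 kJ
Reaction 2:
  Bonds broken (reactants):
    C-C: 1 × 336 = 336
    C-H: 3 × 428 = 1284
    C-O: 1 × 347 = 347
    C=O: 1 × 819 = 819
    O-H: 1 × 469 = 469
    O=O: 2 × 511 = 1022
    Σ(broken) = 4277 kJ
  Bonds formed (products):
    C=O: 4 × 819 = 3276
    O-H: 4 × 469 = 1876
    Σ(formed) = 5152 kJ
  ΔH_2 = 4277 − 5152 = −875 kJ
ΔH_1 − ΔH_2 = +760 kJ, so reaction 2 has the more negative ΔH; |ΔH_1 − ΔH_2| = 760 kJ.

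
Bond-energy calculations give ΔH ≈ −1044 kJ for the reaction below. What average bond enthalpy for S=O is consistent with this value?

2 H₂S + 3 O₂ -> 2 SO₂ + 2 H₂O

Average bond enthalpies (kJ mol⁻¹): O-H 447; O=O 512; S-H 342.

Let D be the S=O bond energy.
Σ(broken) = 3×512 + 4×342 = 2904
Σ(formed) = 4×447 + 4×D = 1788 + 4D
ΔH = Σ(broken) − Σ(formed) = (2904) − (1788 + 4D) = +1116 − 4D
Setting this equal to −1044 kJ gives 4D = 2160, so D = 540 kJ/mol.

D(S=O) ≈ 540 kJ/mol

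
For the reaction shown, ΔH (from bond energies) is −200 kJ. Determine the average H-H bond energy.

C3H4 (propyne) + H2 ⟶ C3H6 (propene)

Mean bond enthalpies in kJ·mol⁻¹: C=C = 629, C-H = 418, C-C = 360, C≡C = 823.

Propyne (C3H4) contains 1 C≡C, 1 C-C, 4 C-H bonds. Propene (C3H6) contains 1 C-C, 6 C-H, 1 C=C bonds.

D(H-H) ≈ 442 kJ/mol

Let D be the H-H bond energy.
Σ(broken) = 1×823 + 1×360 + 4×418 + 1×D = 2855 + D
Σ(formed) = 1×360 + 6×418 + 1×629 = 3497
ΔH = Σ(broken) − Σ(formed) = (2855 + D) − (3497) = −642 + D
Setting this equal to −200 kJ gives D = 442 kJ/mol.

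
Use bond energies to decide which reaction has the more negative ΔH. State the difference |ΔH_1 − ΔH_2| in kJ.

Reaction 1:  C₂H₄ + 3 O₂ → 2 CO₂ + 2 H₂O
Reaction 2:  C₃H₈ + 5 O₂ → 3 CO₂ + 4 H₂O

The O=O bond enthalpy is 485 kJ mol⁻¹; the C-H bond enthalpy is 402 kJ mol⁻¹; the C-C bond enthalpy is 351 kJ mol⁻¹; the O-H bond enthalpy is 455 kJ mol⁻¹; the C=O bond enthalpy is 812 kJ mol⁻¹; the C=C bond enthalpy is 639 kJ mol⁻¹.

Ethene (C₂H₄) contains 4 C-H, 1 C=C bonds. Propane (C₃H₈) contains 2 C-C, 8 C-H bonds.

Reaction 1:
  Bonds broken (reactants):
    C-H: 4 × 402 = 1608
    C=C: 1 × 639 = 639
    O=O: 3 × 485 = 1455
    Σ(broken) = 3702 kJ
  Bonds formed (products):
    C=O: 4 × 812 = 3248
    O-H: 4 × 455 = 1820
    Σ(formed) = 5068 kJ
  ΔH_1 = 3702 − 5068 = −1366 kJ
Reaction 2:
  Bonds broken (reactants):
    C-C: 2 × 351 = 702
    C-H: 8 × 402 = 3216
    O=O: 5 × 485 = 2425
    Σ(broken) = 6343 kJ
  Bonds formed (products):
    C=O: 6 × 812 = 4872
    O-H: 8 × 455 = 3640
    Σ(formed) = 8512 kJ
  ΔH_2 = 6343 − 8512 = −2169 kJ
ΔH_1 − ΔH_2 = +803 kJ, so reaction 2 has the more negative ΔH; |ΔH_1 − ΔH_2| = 803 kJ.

Reaction 2, by 803 kJ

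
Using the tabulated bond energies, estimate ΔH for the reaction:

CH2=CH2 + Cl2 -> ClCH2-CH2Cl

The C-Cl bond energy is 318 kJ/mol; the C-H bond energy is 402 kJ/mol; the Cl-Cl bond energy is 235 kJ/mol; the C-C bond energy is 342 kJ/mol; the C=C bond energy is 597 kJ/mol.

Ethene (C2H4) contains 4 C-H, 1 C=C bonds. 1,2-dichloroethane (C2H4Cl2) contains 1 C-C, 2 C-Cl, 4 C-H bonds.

Bonds broken (reactants):
  C-H: 4 × 402 = 1608
  C=C: 1 × 597 = 597
  Cl-Cl: 1 × 235 = 235
  Σ(broken) = 2440 kJ
Bonds formed (products):
  C-C: 1 × 342 = 342
  C-Cl: 2 × 318 = 636
  C-H: 4 × 402 = 1608
  Σ(formed) = 2586 kJ
ΔH = Σ(broken) − Σ(formed) = 2440 − 2586 = −146 kJ

ΔH ≈ −146 kJ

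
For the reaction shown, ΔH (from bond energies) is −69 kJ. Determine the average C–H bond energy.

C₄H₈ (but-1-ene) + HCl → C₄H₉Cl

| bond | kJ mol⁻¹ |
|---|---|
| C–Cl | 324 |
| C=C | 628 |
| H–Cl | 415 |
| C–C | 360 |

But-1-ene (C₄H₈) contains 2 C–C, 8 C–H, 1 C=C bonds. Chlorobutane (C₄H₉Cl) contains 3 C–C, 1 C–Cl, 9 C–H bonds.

Let D be the C–H bond energy.
Σ(broken) = 2×360 + 8×D + 1×628 + 1×415 = 1763 + 8D
Σ(formed) = 3×360 + 1×324 + 9×D = 1404 + 9D
ΔH = Σ(broken) − Σ(formed) = (1763 + 8D) − (1404 + 9D) = +359 − D
Setting this equal to −69 kJ gives D = 428 kJ/mol.

D(C–H) ≈ 428 kJ/mol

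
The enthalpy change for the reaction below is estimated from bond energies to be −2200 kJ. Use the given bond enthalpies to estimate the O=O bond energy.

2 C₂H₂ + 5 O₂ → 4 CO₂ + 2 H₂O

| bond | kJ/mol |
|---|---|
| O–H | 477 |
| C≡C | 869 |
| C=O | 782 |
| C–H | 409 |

Let D be the O=O bond energy.
Σ(broken) = 2×869 + 4×409 + 5×D = 3374 + 5D
Σ(formed) = 8×782 + 4×477 = 8164
ΔH = Σ(broken) − Σ(formed) = (3374 + 5D) − (8164) = −4790 + 5D
Setting this equal to −2200 kJ gives 5D = 2590, so D = 518 kJ/mol.

D(O=O) ≈ 518 kJ/mol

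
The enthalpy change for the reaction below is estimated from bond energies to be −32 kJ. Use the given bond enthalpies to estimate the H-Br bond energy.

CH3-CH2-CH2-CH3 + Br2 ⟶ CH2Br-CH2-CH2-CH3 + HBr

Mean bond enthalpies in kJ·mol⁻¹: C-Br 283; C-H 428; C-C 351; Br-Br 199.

D(H-Br) ≈ 376 kJ/mol

Let D be the H-Br bond energy.
Σ(broken) = 1×199 + 3×351 + 10×428 = 5532
Σ(formed) = 1×283 + 3×351 + 9×428 + 1×D = 5188 + D
ΔH = Σ(broken) − Σ(formed) = (5532) − (5188 + D) = +344 − D
Setting this equal to −32 kJ gives D = 376 kJ/mol.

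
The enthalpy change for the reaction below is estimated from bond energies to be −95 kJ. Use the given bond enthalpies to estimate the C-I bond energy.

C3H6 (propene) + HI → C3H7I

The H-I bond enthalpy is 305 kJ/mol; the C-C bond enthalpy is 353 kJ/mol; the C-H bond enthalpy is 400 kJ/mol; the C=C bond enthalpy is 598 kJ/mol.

D(C-I) ≈ 245 kJ/mol

Let D be the C-I bond energy.
Σ(broken) = 1×353 + 6×400 + 1×598 + 1×305 = 3656
Σ(formed) = 2×353 + 7×400 + 1×D = 3506 + D
ΔH = Σ(broken) − Σ(formed) = (3656) − (3506 + D) = +150 − D
Setting this equal to −95 kJ gives D = 245 kJ/mol.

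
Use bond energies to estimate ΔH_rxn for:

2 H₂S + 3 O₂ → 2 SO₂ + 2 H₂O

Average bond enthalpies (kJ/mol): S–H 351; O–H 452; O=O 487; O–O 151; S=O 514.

Bonds broken (reactants):
  O=O: 3 × 487 = 1461
  S–H: 4 × 351 = 1404
  Σ(broken) = 2865 kJ
Bonds formed (products):
  O–H: 4 × 452 = 1808
  S=O: 4 × 514 = 2056
  Σ(formed) = 3864 kJ
ΔH = Σ(broken) − Σ(formed) = 2865 − 3864 = −999 kJ

ΔH ≈ −999 kJ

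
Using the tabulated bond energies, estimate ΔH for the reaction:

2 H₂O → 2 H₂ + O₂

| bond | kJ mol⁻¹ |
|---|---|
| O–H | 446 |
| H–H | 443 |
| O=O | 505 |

ΔH ≈ +393 kJ

Bonds broken (reactants):
  O–H: 4 × 446 = 1784
  Σ(broken) = 1784 kJ
Bonds formed (products):
  H–H: 2 × 443 = 886
  O=O: 1 × 505 = 505
  Σ(formed) = 1391 kJ
ΔH = Σ(broken) − Σ(formed) = 1784 − 1391 = +393 kJ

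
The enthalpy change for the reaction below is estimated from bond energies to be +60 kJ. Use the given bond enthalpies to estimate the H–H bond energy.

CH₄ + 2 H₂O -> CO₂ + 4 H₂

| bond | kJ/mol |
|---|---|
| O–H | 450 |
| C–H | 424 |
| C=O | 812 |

Let D be the H–H bond energy.
Σ(broken) = 4×424 + 4×450 = 3496
Σ(formed) = 2×812 + 4×D = 1624 + 4D
ΔH = Σ(broken) − Σ(formed) = (3496) − (1624 + 4D) = +1872 − 4D
Setting this equal to +60 kJ gives 4D = 1812, so D = 453 kJ/mol.

D(H–H) ≈ 453 kJ/mol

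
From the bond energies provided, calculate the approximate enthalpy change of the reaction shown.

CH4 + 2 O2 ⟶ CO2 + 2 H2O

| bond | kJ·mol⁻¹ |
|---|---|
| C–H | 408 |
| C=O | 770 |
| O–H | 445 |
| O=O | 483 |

Bonds broken (reactants):
  C–H: 4 × 408 = 1632
  O=O: 2 × 483 = 966
  Σ(broken) = 2598 kJ
Bonds formed (products):
  C=O: 2 × 770 = 1540
  O–H: 4 × 445 = 1780
  Σ(formed) = 3320 kJ
ΔH = Σ(broken) − Σ(formed) = 2598 − 3320 = −722 kJ

ΔH ≈ −722 kJ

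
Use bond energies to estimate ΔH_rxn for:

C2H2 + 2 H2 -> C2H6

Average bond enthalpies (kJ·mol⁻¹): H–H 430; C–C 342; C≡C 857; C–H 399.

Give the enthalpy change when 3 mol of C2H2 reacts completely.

ΔH = −663 kJ

Bonds broken (reactants):
  C≡C: 1 × 857 = 857
  C–H: 2 × 399 = 798
  H–H: 2 × 430 = 860
  Σ(broken) = 2515 kJ
Bonds formed (products):
  C–C: 1 × 342 = 342
  C–H: 6 × 399 = 2394
  Σ(formed) = 2736 kJ
ΔH = Σ(broken) − Σ(formed) = 2515 − 2736 = −221 kJ
For 3× the reaction as written: 3 × (−221) = −663 kJ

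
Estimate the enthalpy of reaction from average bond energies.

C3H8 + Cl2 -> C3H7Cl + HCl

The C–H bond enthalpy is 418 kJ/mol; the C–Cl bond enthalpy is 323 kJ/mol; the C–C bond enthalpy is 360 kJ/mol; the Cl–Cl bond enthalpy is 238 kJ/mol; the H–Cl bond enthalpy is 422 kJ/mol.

Bonds broken (reactants):
  C–C: 2 × 360 = 720
  C–H: 8 × 418 = 3344
  Cl–Cl: 1 × 238 = 238
  Σ(broken) = 4302 kJ
Bonds formed (products):
  C–C: 2 × 360 = 720
  C–Cl: 1 × 323 = 323
  C–H: 7 × 418 = 2926
  H–Cl: 1 × 422 = 422
  Σ(formed) = 4391 kJ
ΔH = Σ(broken) − Σ(formed) = 4302 − 4391 = −89 kJ

ΔH ≈ −89 kJ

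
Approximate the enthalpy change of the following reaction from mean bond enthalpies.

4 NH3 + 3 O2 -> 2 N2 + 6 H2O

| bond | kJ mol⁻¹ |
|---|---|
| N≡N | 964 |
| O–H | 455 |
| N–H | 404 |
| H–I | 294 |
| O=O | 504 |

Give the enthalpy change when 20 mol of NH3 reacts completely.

ΔH = −5140 kJ

Bonds broken (reactants):
  N–H: 12 × 404 = 4848
  O=O: 3 × 504 = 1512
  Σ(broken) = 6360 kJ
Bonds formed (products):
  N≡N: 2 × 964 = 1928
  O–H: 12 × 455 = 5460
  Σ(formed) = 7388 kJ
ΔH = Σ(broken) − Σ(formed) = 6360 − 7388 = −1028 kJ
For 5× the reaction as written: 5 × (−1028) = −5140 kJ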